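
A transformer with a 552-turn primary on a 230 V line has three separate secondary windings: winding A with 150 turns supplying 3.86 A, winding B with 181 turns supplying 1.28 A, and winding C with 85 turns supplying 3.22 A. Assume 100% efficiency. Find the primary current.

I_p ≈ 1.96 A

V_A = 230 × 150/552 = 62.500 V; V_B = 230 × 181/552 = 75.417 V; V_C = 230 × 85/552 = 35.417 V.
P_out = V_A I_A + V_B I_B + V_C I_C = 62.500×3.86 + 75.417×1.28 + 35.417×3.22 = 241.25 + 96.533 + 114.04 = 451.83 W.
Ideal ⇒ P_in = P_out, so I_p = P_out/V_p = 451.83/230 = 1.96 A.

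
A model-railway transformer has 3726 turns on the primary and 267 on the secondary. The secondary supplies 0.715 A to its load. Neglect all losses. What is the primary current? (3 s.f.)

For an ideal transformer I_p/I_s = N_s/N_p, so I_p = 0.715 × 267/3726 = 0.0512 A.

I_p ≈ 0.0512 A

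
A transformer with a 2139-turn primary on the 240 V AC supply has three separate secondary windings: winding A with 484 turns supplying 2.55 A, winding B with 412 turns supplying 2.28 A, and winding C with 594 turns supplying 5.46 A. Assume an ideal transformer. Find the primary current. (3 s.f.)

I_p ≈ 2.53 A

V_A = 240 × 484/2139 = 54.306 V; V_B = 240 × 412/2139 = 46.227 V; V_C = 240 × 594/2139 = 66.648 V.
P_out = V_A I_A + V_B I_B + V_C I_C = 54.306×2.55 + 46.227×2.28 + 66.648×5.46 = 138.48 + 105.40 + 363.90 = 607.78 W.
Ideal ⇒ P_in = P_out, so I_p = P_out/V_p = 607.78/240 = 2.53 A.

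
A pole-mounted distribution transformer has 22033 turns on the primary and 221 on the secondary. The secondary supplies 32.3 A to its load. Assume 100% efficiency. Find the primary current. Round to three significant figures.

I_p ≈ 0.324 A

For an ideal transformer I_p/I_s = N_s/N_p, so I_p = 32.3 × 221/22033 = 0.324 A.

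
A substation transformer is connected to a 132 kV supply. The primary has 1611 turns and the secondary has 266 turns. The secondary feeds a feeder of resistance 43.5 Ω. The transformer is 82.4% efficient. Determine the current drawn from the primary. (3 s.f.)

I_p ≈ 100 A

V_s = 132000 × 266/1611 = 21795 V.
I_s = V_s/R = 21795/43.5 = 501.04 A.
P_out = V_s I_s = 21795 × 501.04 = 1.0920×10^7 W.
P_in = P_out/η = 1.0920×10^7/0.824 = 1.3253×10^7 W.
I_p = P_in/V_p = 1.3253×10^7/132000 = 100 A.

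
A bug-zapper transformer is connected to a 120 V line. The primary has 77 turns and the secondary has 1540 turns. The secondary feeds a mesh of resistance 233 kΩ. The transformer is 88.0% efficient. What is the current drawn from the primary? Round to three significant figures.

I_p ≈ 0.234 A

V_s = 120 × 1540/77 = 2400.0 V.
I_s = V_s/R = 2400.0/233000 = 0.010300 A.
P_out = V_s I_s = 2400.0 × 0.010300 = 24.721 W.
P_in = P_out/η = 24.721/0.880 = 28.092 W.
I_p = P_in/V_p = 28.092/120 = 0.234 A.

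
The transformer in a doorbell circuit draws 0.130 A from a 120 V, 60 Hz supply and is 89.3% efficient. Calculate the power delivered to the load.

P_out ≈ 13.9 W

P_in = V_p I_p = 120 × 0.130 = 15.600 W.
P_out = η P_in = 0.893 × 15.600 = 13.9 W.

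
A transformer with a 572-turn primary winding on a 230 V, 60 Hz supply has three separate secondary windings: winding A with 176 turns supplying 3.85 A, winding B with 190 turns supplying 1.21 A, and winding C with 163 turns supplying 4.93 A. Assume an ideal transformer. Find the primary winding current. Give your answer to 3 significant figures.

I_p ≈ 2.99 A

V_A = 230 × 176/572 = 70.769 V; V_B = 230 × 190/572 = 76.399 V; V_C = 230 × 163/572 = 65.542 V.
P_out = V_A I_A + V_B I_B + V_C I_C = 70.769×3.85 + 76.399×1.21 + 65.542×4.93 = 272.46 + 92.442 + 323.12 = 688.03 W.
Ideal ⇒ P_in = P_out, so I_p = P_out/V_p = 688.03/230 = 2.99 A.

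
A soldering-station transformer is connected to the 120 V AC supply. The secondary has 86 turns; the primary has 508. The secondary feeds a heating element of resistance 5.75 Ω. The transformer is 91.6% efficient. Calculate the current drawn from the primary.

V_s = 120 × 86/508 = 20.315 V.
I_s = V_s/R = 20.315/5.75 = 3.5330 A.
P_out = V_s I_s = 20.315 × 3.5330 = 71.774 W.
P_in = P_out/η = 71.774/0.916 = 78.355 W.
I_p = P_in/V_p = 78.355/120 = 0.653 A.

I_p ≈ 0.653 A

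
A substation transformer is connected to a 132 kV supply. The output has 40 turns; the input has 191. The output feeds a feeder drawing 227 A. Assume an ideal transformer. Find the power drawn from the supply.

I_in = I_out × N_out/N_in = 227 × 40/191 = 47.539 A.
P = V_in I_in = 132000 × 47.539 = 6.28×10^6 W.

P ≈ 6.28×10^6 W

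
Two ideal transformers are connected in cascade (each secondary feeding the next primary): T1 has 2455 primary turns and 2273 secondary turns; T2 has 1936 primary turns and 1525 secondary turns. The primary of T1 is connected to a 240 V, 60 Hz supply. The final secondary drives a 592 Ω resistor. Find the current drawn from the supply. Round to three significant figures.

I_supply ≈ 0.216 A

Secondary of T1: V = 240.00 × 2273/2455 = 222.21 V.
Secondary of T2: V = 222.21 × 1525/1936 = 175.03 V.
I_load = 175.03/592 = 0.29567 A, so P_out = 175.03 × 0.29567 = 51.752 W.
All ideal ⇒ P_in = P_out, so I_supply = 51.752/240 = 0.216 A.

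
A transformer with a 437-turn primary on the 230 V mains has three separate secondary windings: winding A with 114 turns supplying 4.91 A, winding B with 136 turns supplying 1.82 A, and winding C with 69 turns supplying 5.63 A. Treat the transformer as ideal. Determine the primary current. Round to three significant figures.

V_A = 230 × 114/437 = 60.000 V; V_B = 230 × 136/437 = 71.579 V; V_C = 230 × 69/437 = 36.316 V.
P_out = V_A I_A + V_B I_B + V_C I_C = 60.000×4.91 + 71.579×1.82 + 36.316×5.63 = 294.60 + 130.27 + 204.46 = 629.33 W.
Ideal ⇒ P_in = P_out, so I_p = P_out/V_p = 629.33/230 = 2.74 A.

I_p ≈ 2.74 A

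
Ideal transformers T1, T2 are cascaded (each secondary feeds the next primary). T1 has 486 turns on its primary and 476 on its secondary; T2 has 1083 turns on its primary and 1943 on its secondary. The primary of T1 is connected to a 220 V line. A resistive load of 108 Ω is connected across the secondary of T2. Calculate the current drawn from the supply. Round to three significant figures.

Secondary of T1: V = 220.00 × 476/486 = 215.47 V.
Secondary of T2: V = 215.47 × 1943/1083 = 386.58 V.
I_load = 386.58/108 = 3.5794 A, so P_out = 386.58 × 3.5794 = 1383.7 W.
All ideal ⇒ P_in = P_out, so I_supply = 1383.7/220 = 6.29 A.

I_supply ≈ 6.29 A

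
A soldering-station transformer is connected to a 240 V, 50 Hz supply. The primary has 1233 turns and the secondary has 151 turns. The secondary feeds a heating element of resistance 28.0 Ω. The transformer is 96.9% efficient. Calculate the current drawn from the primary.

I_p ≈ 0.133 A

V_s = 240 × 151/1233 = 29.392 V.
I_s = V_s/R = 29.392/28.0 = 1.0497 A.
P_out = V_s I_s = 29.392 × 1.0497 = 30.853 W.
P_in = P_out/η = 30.853/0.969 = 31.840 W.
I_p = P_in/V_p = 31.840/240 = 0.133 A.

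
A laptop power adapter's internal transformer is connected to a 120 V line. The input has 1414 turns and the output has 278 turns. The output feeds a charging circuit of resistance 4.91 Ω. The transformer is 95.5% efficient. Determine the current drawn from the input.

I_in ≈ 0.989 A

V_out = 120 × 278/1414 = 23.593 V.
I_out = V_out/R = 23.593/4.91 = 4.8050 A.
P_out = V_out I_out = 23.593 × 4.8050 = 113.36 W.
P_in = P_out/η = 113.36/0.955 = 118.70 W.
I_in = P_in/V_in = 118.70/120 = 0.989 A.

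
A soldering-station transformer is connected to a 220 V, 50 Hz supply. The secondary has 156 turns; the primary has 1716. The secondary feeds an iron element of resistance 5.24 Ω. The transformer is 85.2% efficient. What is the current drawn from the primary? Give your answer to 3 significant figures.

V_s = 220 × 156/1716 = 20.000 V.
I_s = V_s/R = 20.000/5.24 = 3.8168 A.
P_out = V_s I_s = 20.000 × 3.8168 = 76.336 W.
P_in = P_out/η = 76.336/0.852 = 89.596 W.
I_p = P_in/V_p = 89.596/220 = 0.407 A.

I_p ≈ 0.407 A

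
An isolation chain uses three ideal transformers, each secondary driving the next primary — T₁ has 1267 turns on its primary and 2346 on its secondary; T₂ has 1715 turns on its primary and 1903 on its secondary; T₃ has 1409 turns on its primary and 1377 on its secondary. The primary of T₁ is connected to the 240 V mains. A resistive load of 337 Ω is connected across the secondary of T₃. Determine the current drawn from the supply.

I_supply ≈ 2.87 A

After T₁: V = 240.00 × 2346/1267 = 444.39 V.
After T₂: V = 444.39 × 1903/1715 = 493.10 V.
After T₃: V = 493.10 × 1377/1409 = 481.90 V.
I_load = 481.90/337 = 1.4300 A, so P_out = 481.90 × 1.4300 = 689.11 W.
All ideal ⇒ P_in = P_out, so I_supply = 689.11/240 = 2.87 A.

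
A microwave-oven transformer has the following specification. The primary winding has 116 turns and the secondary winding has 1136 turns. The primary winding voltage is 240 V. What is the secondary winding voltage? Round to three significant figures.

V_s/V_p = N_s/N_p, so V_s = 240 × 1136/116 = 2350 V.

V_s ≈ 2350 V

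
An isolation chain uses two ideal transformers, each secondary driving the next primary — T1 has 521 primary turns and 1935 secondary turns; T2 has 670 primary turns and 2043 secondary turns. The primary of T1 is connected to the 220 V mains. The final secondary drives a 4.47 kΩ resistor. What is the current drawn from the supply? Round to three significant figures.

I_supply ≈ 6.31 A

Secondary of T1: V = 220.00 × 1935/521 = 817.08 V.
Secondary of T2: V = 817.08 × 2043/670 = 2491.5 V.
I_load = 2491.5/4470 = 0.55738 A, so P_out = 2491.5 × 0.55738 = 1388.7 W.
All ideal ⇒ P_in = P_out, so I_supply = 1388.7/220 = 6.31 A.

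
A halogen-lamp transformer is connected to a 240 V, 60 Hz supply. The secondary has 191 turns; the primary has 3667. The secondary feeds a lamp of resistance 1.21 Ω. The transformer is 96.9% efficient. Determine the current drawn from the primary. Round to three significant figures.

I_p ≈ 0.555 A

V_s = 240 × 191/3667 = 12.501 V.
I_s = V_s/R = 12.501/1.21 = 10.331 A.
P_out = V_s I_s = 12.501 × 10.331 = 129.15 W.
P_in = P_out/η = 129.15/0.969 = 133.28 W.
I_p = P_in/V_p = 133.28/240 = 0.555 A.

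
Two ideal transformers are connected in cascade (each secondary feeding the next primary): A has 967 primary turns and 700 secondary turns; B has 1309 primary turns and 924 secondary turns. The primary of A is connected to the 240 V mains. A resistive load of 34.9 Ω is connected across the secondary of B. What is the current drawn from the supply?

After A: V = 240.00 × 700/967 = 173.73 V.
After B: V = 173.73 × 924/1309 = 122.64 V.
I_load = 122.64/34.9 = 3.5139 A, so P_out = 122.64 × 3.5139 = 430.93 W.
All ideal ⇒ P_in = P_out, so I_supply = 430.93/240 = 1.80 A.

I_supply ≈ 1.80 A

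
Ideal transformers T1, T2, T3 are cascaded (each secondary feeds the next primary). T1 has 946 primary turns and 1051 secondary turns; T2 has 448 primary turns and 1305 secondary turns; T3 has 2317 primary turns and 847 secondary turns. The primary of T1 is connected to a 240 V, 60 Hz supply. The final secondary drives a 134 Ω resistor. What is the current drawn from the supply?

After T1: V = 240.00 × 1051/946 = 266.64 V.
After T2: V = 266.64 × 1305/448 = 776.70 V.
After T3: V = 776.70 × 847/2317 = 283.93 V.
I_load = 283.93/134 = 2.1189 A, so P_out = 283.93 × 2.1189 = 601.62 W.
All ideal ⇒ P_in = P_out, so I_supply = 601.62/240 = 2.51 A.

I_supply ≈ 2.51 A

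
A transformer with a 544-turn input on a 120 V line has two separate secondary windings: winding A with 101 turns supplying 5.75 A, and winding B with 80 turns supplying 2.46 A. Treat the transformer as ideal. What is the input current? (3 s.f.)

I_in ≈ 1.43 A

V_A = 120 × 101/544 = 22.279 V; V_B = 120 × 80/544 = 17.647 V.
P_out = V_A I_A + V_B I_B = 22.279×5.75 + 17.647×2.46 = 128.11 + 43.412 = 171.52 W.
Ideal ⇒ P_in = P_out, so I_in = P_out/V_in = 171.52/120 = 1.43 A.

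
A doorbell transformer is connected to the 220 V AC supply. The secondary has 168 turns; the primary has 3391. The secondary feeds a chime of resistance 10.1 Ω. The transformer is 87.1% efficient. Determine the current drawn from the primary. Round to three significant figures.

V_s = 220 × 168/3391 = 10.899 V.
I_s = V_s/R = 10.899/10.1 = 1.0792 A.
P_out = V_s I_s = 10.899 × 1.0792 = 11.762 W.
P_in = P_out/η = 11.762/0.871 = 13.504 W.
I_p = P_in/V_p = 13.504/220 = 0.0614 A.

I_p ≈ 0.0614 A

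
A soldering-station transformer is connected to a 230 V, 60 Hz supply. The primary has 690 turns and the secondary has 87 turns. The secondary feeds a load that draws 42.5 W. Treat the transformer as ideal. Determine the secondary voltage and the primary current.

V_s = V_p × N_s/N_p = 230 × 87/690 = 29.000 V.
I_s = P/V_s = 42.5/29.000 = 1.4655 A.
I_p = I_s × N_s/N_p = 1.4655 × 87/690 = 0.185 A.

V_s ≈ 29.0 V, I_p ≈ 0.185 A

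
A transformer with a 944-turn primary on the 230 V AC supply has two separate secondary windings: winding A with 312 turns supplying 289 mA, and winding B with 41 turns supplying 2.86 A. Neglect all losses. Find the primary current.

V_A = 230 × 312/944 = 76.017 V; V_B = 230 × 41/944 = 9.9894 V.
P_out = V_A I_A + V_B I_B = 76.017×0.289 + 9.9894×2.86 = 21.969 + 28.570 = 50.539 W.
Ideal ⇒ P_in = P_out, so I_p = P_out/V_p = 50.539/230 = 0.220 A.

I_p ≈ 0.220 A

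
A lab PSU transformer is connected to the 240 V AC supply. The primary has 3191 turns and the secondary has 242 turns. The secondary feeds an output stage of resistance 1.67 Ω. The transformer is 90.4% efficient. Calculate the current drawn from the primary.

I_p ≈ 0.914 A

V_s = 240 × 242/3191 = 18.201 V.
I_s = V_s/R = 18.201/1.67 = 10.899 A.
P_out = V_s I_s = 18.201 × 10.899 = 198.37 W.
P_in = P_out/η = 198.37/0.904 = 219.44 W.
I_p = P_in/V_p = 219.44/240 = 0.914 A.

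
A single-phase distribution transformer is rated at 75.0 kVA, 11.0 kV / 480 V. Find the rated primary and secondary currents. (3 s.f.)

I_p = S/V_p = 75000/11000 = 6.82 A.
I_s = S/V_s = 75000/480 = 156 A.

I_p ≈ 6.82 A, I_s ≈ 156 A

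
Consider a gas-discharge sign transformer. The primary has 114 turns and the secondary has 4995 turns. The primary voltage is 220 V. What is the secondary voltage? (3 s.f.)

V_s ≈ 9640 V

V_s/V_p = N_s/N_p, so V_s = 220 × 4995/114 = 9640 V.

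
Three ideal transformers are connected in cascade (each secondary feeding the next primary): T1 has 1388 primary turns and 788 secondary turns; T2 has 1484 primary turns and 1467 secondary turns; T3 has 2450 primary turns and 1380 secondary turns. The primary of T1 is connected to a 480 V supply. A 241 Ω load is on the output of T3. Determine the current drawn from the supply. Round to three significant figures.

Secondary of T1: V = 480.00 × 788/1388 = 272.51 V.
Secondary of T2: V = 272.51 × 1467/1484 = 269.39 V.
Secondary of T3: V = 269.39 × 1380/2450 = 151.74 V.
I_load = 151.74/241 = 0.62961 A, so P_out = 151.74 × 0.62961 = 95.534 W.
All ideal ⇒ P_in = P_out, so I_supply = 95.534/480 = 0.199 A.

I_supply ≈ 0.199 A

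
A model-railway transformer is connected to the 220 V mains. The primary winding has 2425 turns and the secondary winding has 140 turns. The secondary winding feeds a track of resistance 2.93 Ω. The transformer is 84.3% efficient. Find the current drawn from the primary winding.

V_s = 220 × 140/2425 = 12.701 V.
I_s = V_s/R = 12.701/2.93 = 4.3348 A.
P_out = V_s I_s = 12.701 × 4.3348 = 55.057 W.
P_in = P_out/η = 55.057/0.843 = 65.310 W.
I_p = P_in/V_p = 65.310/220 = 0.297 A.

I_p ≈ 0.297 A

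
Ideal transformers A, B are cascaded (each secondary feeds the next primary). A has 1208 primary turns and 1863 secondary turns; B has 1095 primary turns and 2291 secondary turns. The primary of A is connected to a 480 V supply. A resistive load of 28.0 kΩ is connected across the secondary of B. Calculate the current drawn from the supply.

I_supply ≈ 0.178 A

After A: V = 480.00 × 1863/1208 = 740.26 V.
After B: V = 740.26 × 2291/1095 = 1548.8 V.
I_load = 1548.8/28000 = 0.055315 A, so P_out = 1548.8 × 0.055315 = 85.672 W.
All ideal ⇒ P_in = P_out, so I_supply = 85.672/480 = 0.178 A.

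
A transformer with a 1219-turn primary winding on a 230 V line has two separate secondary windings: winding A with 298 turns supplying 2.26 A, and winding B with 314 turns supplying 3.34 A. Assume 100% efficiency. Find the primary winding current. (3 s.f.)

I_p ≈ 1.41 A

V_A = 230 × 298/1219 = 56.226 V; V_B = 230 × 314/1219 = 59.245 V.
P_out = V_A I_A + V_B I_B = 56.226×2.26 + 59.245×3.34 = 127.07 + 197.88 = 324.95 W.
Ideal ⇒ P_in = P_out, so I_p = P_out/V_p = 324.95/230 = 1.41 A.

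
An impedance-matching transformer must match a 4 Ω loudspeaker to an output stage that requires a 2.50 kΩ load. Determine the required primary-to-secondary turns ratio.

Z_p/Z_s = (N_p/N_s)², so N_p/N_s = √(2500/4) = √625 = 25.0.

N_p/N_s ≈ 25.0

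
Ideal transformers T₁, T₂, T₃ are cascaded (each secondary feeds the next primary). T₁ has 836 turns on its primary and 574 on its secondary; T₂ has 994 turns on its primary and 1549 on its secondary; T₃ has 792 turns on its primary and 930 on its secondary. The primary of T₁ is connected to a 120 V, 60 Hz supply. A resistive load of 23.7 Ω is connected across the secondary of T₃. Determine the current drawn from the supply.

Secondary of T₁: V = 120.00 × 574/836 = 82.392 V.
Secondary of T₂: V = 82.392 × 1549/994 = 128.40 V.
Secondary of T₃: V = 128.40 × 930/792 = 150.77 V.
I_load = 150.77/23.7 = 6.3615 A, so P_out = 150.77 × 6.3615 = 959.12 W.
All ideal ⇒ P_in = P_out, so I_supply = 959.12/120 = 7.99 A.

I_supply ≈ 7.99 A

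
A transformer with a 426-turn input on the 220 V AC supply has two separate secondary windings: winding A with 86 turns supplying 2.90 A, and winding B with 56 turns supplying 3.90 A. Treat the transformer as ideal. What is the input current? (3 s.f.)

I_in ≈ 1.10 A

V_A = 220 × 86/426 = 44.413 V; V_B = 220 × 56/426 = 28.920 V.
P_out = V_A I_A + V_B I_B = 44.413×2.90 + 28.920×3.90 = 128.80 + 112.79 = 241.59 W.
Ideal ⇒ P_in = P_out, so I_in = P_out/V_in = 241.59/220 = 1.10 A.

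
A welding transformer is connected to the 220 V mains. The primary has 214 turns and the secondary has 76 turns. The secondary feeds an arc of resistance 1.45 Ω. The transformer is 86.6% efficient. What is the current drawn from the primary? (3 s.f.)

V_s = 220 × 76/214 = 78.131 V.
I_s = V_s/R = 78.131/1.45 = 53.883 A.
P_out = V_s I_s = 78.131 × 53.883 = 4210.0 W.
P_in = P_out/η = 4210.0/0.866 = 4861.4 W.
I_p = P_in/V_p = 4861.4/220 = 22.1 A.

I_p ≈ 22.1 A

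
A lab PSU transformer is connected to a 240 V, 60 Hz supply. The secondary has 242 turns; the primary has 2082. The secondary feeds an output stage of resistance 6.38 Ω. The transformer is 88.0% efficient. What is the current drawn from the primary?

I_p ≈ 0.578 A

V_s = 240 × 242/2082 = 27.896 V.
I_s = V_s/R = 27.896/6.38 = 4.3725 A.
P_out = V_s I_s = 27.896 × 4.3725 = 121.98 W.
P_in = P_out/η = 121.98/0.880 = 138.61 W.
I_p = P_in/V_p = 138.61/240 = 0.578 A.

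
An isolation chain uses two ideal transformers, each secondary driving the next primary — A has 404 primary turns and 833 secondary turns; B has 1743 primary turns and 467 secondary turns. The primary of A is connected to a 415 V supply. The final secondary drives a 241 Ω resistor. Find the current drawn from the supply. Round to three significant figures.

After A: V = 415.00 × 833/404 = 855.68 V.
After B: V = 855.68 × 467/1743 = 229.26 V.
I_load = 229.26/241 = 0.95129 A, so P_out = 229.26 × 0.95129 = 218.09 W.
All ideal ⇒ P_in = P_out, so I_supply = 218.09/415 = 0.526 A.

I_supply ≈ 0.526 A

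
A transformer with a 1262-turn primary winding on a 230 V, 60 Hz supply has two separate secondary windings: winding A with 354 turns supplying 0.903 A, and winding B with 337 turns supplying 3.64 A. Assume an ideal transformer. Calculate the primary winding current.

I_p ≈ 1.23 A

V_A = 230 × 354/1262 = 64.517 V; V_B = 230 × 337/1262 = 61.418 V.
P_out = V_A I_A + V_B I_B = 64.517×0.903 + 61.418×3.64 = 58.259 + 223.56 = 281.82 W.
Ideal ⇒ P_in = P_out, so I_p = P_out/V_p = 281.82/230 = 1.23 A.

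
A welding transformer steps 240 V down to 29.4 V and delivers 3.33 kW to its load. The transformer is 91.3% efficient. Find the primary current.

I_p ≈ 15.2 A

P_in = P_out/η = 3330/0.913 = 3647.3 W.
I_p = P_in/V_p = 3647.3/240 = 15.2 A.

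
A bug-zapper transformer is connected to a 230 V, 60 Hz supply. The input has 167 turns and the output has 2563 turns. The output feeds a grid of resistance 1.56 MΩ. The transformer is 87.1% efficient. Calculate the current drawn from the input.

V_out = 230 × 2563/167 = 3529.9 V.
I_out = V_out/R = 3529.9/(1.56×10^6) = 0.0022627 A.
P_out = V_out I_out = 3529.9 × 0.0022627 = 7.9872 W.
P_in = P_out/η = 7.9872/0.871 = 9.1702 W.
I_in = P_in/V_in = 9.1702/230 = 0.0399 A.

I_in ≈ 0.0399 A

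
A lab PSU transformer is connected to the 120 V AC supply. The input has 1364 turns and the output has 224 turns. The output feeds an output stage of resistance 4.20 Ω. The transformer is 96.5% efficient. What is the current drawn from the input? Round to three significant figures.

V_out = 120 × 224/1364 = 19.707 V.
I_out = V_out/R = 19.707/4.20 = 4.6921 A.
P_out = V_out I_out = 19.707 × 4.6921 = 92.466 W.
P_in = P_out/η = 92.466/0.965 = 95.819 W.
I_in = P_in/V_in = 95.819/120 = 0.798 A.

I_in ≈ 0.798 A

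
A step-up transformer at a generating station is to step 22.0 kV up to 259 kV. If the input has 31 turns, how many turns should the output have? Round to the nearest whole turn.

N_out = 365 turns

N_out/N_in = V_out/V_in, so N_out = 31 × 259000/22000 = 365.0 ≈ 365 turns.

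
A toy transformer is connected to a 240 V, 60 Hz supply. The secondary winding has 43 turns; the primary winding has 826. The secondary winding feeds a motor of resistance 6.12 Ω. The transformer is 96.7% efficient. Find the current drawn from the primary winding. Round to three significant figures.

V_s = 240 × 43/826 = 12.494 V.
I_s = V_s/R = 12.494/6.12 = 2.0415 A.
P_out = V_s I_s = 12.494 × 2.0415 = 25.506 W.
P_in = P_out/η = 25.506/0.967 = 26.377 W.
I_p = P_in/V_p = 26.377/240 = 0.110 A.

I_p ≈ 0.110 A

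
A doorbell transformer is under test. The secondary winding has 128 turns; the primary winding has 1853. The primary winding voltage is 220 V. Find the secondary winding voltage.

V_s/V_p = N_s/N_p, so V_s = 220 × 128/1853 = 15.2 V.

V_s ≈ 15.2 V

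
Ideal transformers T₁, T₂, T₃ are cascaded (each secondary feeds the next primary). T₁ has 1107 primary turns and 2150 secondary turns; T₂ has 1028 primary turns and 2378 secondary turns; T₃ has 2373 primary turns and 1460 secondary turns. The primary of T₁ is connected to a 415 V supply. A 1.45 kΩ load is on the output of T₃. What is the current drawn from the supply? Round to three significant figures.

I_supply ≈ 2.19 A

After T₁: V = 415.00 × 2150/1107 = 806.01 V.
After T₂: V = 806.01 × 2378/1028 = 1864.5 V.
After T₃: V = 1864.5 × 1460/2373 = 1147.1 V.
I_load = 1147.1/1450 = 0.79112 A, so P_out = 1147.1 × 0.79112 = 907.52 W.
All ideal ⇒ P_in = P_out, so I_supply = 907.52/415 = 2.19 A.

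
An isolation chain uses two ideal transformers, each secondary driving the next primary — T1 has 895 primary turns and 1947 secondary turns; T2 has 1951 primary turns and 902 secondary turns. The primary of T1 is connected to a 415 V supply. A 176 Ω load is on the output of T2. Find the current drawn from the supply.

Secondary of T1: V = 415.00 × 1947/895 = 902.80 V.
Secondary of T2: V = 902.80 × 902/1951 = 417.39 V.
I_load = 417.39/176 = 2.3715 A, so P_out = 417.39 × 2.3715 = 989.85 W.
All ideal ⇒ P_in = P_out, so I_supply = 989.85/415 = 2.39 A.

I_supply ≈ 2.39 A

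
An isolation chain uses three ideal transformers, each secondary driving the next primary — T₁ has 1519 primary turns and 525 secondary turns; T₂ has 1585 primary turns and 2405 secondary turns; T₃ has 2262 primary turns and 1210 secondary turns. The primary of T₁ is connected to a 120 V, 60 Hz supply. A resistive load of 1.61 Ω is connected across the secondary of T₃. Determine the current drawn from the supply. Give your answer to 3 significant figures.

After T₁: V = 120.00 × 525/1519 = 41.475 V.
After T₂: V = 41.475 × 2405/1585 = 62.932 V.
After T₃: V = 62.932 × 1210/2262 = 33.664 V.
I_load = 33.664/1.61 = 20.909 A, so P_out = 33.664 × 20.909 = 703.88 W.
All ideal ⇒ P_in = P_out, so I_supply = 703.88/120 = 5.87 A.

I_supply ≈ 5.87 A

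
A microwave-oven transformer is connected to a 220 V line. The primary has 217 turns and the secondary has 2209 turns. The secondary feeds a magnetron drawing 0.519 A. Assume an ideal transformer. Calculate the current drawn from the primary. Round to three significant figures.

For an ideal transformer I_p N_p = I_s N_s, so I_p = 0.519 × 2209/217 = 5.28 A.

I_p ≈ 5.28 A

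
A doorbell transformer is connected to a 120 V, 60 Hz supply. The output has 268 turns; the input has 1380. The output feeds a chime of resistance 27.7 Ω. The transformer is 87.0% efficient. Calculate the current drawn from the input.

I_in ≈ 0.188 A

V_out = 120 × 268/1380 = 23.304 V.
I_out = V_out/R = 23.304/27.7 = 0.84131 A.
P_out = V_out I_out = 23.304 × 0.84131 = 19.606 W.
P_in = P_out/η = 19.606/0.870 = 22.536 W.
I_in = P_in/V_in = 22.536/120 = 0.188 A.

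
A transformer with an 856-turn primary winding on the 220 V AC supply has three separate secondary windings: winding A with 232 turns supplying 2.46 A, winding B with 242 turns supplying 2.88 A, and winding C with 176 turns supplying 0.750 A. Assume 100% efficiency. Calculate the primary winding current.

I_p ≈ 1.64 A

V_A = 220 × 232/856 = 59.626 V; V_B = 220 × 242/856 = 62.196 V; V_C = 220 × 176/856 = 45.234 V.
P_out = V_A I_A + V_B I_B + V_C I_C = 59.626×2.46 + 62.196×2.88 + 45.234×0.750 = 146.68 + 179.13 + 33.925 = 359.73 W.
Ideal ⇒ P_in = P_out, so I_p = P_out/V_p = 359.73/220 = 1.64 A.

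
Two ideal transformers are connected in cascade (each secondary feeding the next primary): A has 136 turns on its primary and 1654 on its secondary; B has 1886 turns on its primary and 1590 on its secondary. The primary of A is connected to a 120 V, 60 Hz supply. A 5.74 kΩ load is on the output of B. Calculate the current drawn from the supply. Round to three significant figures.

After A: V = 120.00 × 1654/136 = 1459.4 V.
After B: V = 1459.4 × 1590/1886 = 1230.4 V.
I_load = 1230.4/5740 = 0.21435 A, so P_out = 1230.4 × 0.21435 = 263.73 W.
All ideal ⇒ P_in = P_out, so I_supply = 263.73/120 = 2.20 A.

I_supply ≈ 2.20 A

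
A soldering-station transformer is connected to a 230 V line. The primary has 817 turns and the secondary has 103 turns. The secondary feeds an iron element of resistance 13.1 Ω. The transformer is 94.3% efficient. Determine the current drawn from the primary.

V_s = 230 × 103/817 = 28.996 V.
I_s = V_s/R = 28.996/13.1 = 2.2135 A.
P_out = V_s I_s = 28.996 × 2.2135 = 64.182 W.
P_in = P_out/η = 64.182/0.943 = 68.062 W.
I_p = P_in/V_p = 68.062/230 = 0.296 A.

I_p ≈ 0.296 A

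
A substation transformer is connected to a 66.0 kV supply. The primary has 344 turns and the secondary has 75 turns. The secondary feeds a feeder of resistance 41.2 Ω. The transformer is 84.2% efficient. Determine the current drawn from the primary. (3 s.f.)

I_p ≈ 90.4 A

V_s = 66000 × 75/344 = 14390 V.
I_s = V_s/R = 14390/41.2 = 349.26 A.
P_out = V_s I_s = 14390 × 349.26 = 5.0257×10^6 W.
P_in = P_out/η = 5.0257×10^6/0.842 = 5.9688×10^6 W.
I_p = P_in/V_p = 5.9688×10^6/66000 = 90.4 A.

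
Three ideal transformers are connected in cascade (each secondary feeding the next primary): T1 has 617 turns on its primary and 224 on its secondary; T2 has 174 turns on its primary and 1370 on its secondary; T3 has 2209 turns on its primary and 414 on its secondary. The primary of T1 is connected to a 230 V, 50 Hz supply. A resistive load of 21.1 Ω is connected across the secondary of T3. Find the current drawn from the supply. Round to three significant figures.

I_supply ≈ 3.13 A

After T1: V = 230.00 × 224/617 = 83.501 V.
After T2: V = 83.501 × 1370/174 = 657.45 V.
After T3: V = 657.45 × 414/2209 = 123.22 V.
I_load = 123.22/21.1 = 5.8396 A, so P_out = 123.22 × 5.8396 = 719.53 W.
All ideal ⇒ P_in = P_out, so I_supply = 719.53/230 = 3.13 A.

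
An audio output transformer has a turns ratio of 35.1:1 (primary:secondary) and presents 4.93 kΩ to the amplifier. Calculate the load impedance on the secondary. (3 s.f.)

Z_s = Z_p/(N_p/N_s)² = 4930/35.1² = 4.00 Ω.

Z_s ≈ 4.00 Ω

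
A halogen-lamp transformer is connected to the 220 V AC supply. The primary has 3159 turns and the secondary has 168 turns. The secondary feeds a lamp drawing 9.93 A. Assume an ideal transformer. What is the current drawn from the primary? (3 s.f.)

For an ideal transformer I_p N_p = I_s N_s, so I_p = 9.93 × 168/3159 = 0.528 A.

I_p ≈ 0.528 A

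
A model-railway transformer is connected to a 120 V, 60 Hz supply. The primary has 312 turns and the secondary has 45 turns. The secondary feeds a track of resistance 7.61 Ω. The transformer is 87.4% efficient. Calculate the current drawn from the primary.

I_p ≈ 0.375 A

V_s = 120 × 45/312 = 17.308 V.
I_s = V_s/R = 17.308/7.61 = 2.2743 A.
P_out = V_s I_s = 17.308 × 2.2743 = 39.363 W.
P_in = P_out/η = 39.363/0.874 = 45.038 W.
I_p = P_in/V_p = 45.038/120 = 0.375 A.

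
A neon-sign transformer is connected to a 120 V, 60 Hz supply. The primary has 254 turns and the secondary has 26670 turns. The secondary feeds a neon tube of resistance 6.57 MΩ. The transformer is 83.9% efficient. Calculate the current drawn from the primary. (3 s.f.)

V_s = 120 × 26670/254 = 12600 V.
I_s = V_s/R = 12600/(6.57×10^6) = 0.0019178 A.
P_out = V_s I_s = 12600 × 0.0019178 = 24.164 W.
P_in = P_out/η = 24.164/0.839 = 28.801 W.
I_p = P_in/V_p = 28.801/120 = 0.240 A.

I_p ≈ 0.240 A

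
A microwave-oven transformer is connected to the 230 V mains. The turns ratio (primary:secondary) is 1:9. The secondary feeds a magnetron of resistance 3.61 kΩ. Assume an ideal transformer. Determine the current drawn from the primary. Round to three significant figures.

I_p ≈ 5.16 A

V_s = V_p × N_s/N_p = 230 × 9/1 = 2070.0 V.
I_s = V_s/R = 2070.0/3610 = 0.57341 A.
For an ideal transformer I_p N_p = I_s N_s, so I_p = 0.57341 × 9/1 = 5.16 A.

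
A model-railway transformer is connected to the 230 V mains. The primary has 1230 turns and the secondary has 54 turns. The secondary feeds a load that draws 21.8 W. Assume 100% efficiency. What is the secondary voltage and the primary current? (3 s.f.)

V_s ≈ 10.1 V, I_p ≈ 0.0948 A

V_s = V_p × N_s/N_p = 230 × 54/1230 = 10.098 V.
I_s = P/V_s = 21.8/10.098 = 2.1589 A.
I_p = I_s × N_s/N_p = 2.1589 × 54/1230 = 0.0948 A.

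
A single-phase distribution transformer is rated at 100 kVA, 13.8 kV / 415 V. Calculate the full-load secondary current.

I_s ≈ 241 A

I_s = S/V_s = 100000/415 = 241 A.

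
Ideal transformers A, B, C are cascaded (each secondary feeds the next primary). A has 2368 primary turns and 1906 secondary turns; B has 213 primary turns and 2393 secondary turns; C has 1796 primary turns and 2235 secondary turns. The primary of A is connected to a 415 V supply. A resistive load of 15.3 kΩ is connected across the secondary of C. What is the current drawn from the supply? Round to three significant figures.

After A: V = 415.00 × 1906/2368 = 334.03 V.
After B: V = 334.03 × 2393/213 = 3752.8 V.
After C: V = 3752.8 × 2235/1796 = 4670.1 V.
I_load = 4670.1/15300 = 0.30523 A, so P_out = 4670.1 × 0.30523 = 1425.5 W.
All ideal ⇒ P_in = P_out, so I_supply = 1425.5/415 = 3.43 A.

I_supply ≈ 3.43 A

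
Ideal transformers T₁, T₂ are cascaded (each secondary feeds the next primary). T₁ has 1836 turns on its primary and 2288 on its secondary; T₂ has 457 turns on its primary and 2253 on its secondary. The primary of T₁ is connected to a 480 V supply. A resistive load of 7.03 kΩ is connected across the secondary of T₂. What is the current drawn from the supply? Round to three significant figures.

Secondary of T₁: V = 480.00 × 2288/1836 = 598.17 V.
Secondary of T₂: V = 598.17 × 2253/457 = 2949.0 V.
I_load = 2949.0/7030 = 0.41948 A, so P_out = 2949.0 × 0.41948 = 1237.0 W.
All ideal ⇒ P_in = P_out, so I_supply = 1237.0/480 = 2.58 A.

I_supply ≈ 2.58 A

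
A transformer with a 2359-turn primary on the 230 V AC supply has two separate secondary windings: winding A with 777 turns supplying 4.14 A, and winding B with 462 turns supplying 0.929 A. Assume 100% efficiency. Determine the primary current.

I_p ≈ 1.55 A

V_A = 230 × 777/2359 = 75.757 V; V_B = 230 × 462/2359 = 45.045 V.
P_out = V_A I_A + V_B I_B = 75.757×4.14 + 45.045×0.929 = 313.63 + 41.846 = 355.48 W.
Ideal ⇒ P_in = P_out, so I_p = P_out/V_p = 355.48/230 = 1.55 A.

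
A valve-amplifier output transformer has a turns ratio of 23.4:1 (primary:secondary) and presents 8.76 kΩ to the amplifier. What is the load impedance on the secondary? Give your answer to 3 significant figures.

Z_s = Z_p/(N_p/N_s)² = 8760/23.4² = 16.0 Ω.

Z_s ≈ 16.0 Ω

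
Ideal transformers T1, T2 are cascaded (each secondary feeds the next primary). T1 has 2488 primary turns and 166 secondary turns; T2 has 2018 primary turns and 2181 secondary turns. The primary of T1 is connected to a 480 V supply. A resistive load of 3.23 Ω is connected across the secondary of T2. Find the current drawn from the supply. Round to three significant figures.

I_supply ≈ 0.773 A

Secondary of T1: V = 480.00 × 166/2488 = 32.026 V.
Secondary of T2: V = 32.026 × 2181/2018 = 34.613 V.
I_load = 34.613/3.23 = 10.716 A, so P_out = 34.613 × 10.716 = 370.91 W.
All ideal ⇒ P_in = P_out, so I_supply = 370.91/480 = 0.773 A.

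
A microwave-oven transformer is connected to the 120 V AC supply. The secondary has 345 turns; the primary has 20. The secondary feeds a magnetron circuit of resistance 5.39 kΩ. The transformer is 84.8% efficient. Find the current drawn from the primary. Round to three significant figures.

I_p ≈ 7.81 A

V_s = 120 × 345/20 = 2070.0 V.
I_s = V_s/R = 2070.0/5390 = 0.38404 A.
P_out = V_s I_s = 2070.0 × 0.38404 = 794.97 W.
P_in = P_out/η = 794.97/0.848 = 937.47 W.
I_p = P_in/V_p = 937.47/120 = 7.81 A.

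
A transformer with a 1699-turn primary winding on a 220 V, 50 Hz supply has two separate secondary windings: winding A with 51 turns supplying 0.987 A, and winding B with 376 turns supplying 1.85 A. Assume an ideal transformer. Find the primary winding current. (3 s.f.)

V_A = 220 × 51/1699 = 6.6039 V; V_B = 220 × 376/1699 = 48.687 V.
P_out = V_A I_A + V_B I_B = 6.6039×0.987 + 48.687×1.85 = 6.5180 + 90.072 = 96.590 W.
Ideal ⇒ P_in = P_out, so I_p = P_out/V_p = 96.590/220 = 0.439 A.

I_p ≈ 0.439 A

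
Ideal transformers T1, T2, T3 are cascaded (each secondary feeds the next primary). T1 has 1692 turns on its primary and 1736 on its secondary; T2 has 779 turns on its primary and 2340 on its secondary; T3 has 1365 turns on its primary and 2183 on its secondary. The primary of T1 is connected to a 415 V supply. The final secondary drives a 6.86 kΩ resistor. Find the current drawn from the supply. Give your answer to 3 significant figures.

I_supply ≈ 1.47 A

After T1: V = 415.00 × 1736/1692 = 425.79 V.
After T2: V = 425.79 × 2340/779 = 1279.0 V.
After T3: V = 1279.0 × 2183/1365 = 2045.5 V.
I_load = 2045.5/6860 = 0.29818 A, so P_out = 2045.5 × 0.29818 = 609.92 W.
All ideal ⇒ P_in = P_out, so I_supply = 609.92/415 = 1.47 A.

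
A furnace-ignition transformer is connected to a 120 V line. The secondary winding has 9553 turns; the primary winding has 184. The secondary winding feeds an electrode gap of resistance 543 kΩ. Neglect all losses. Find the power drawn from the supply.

V_s = V_p × N_s/N_p = 120 × 9553/184 = 6230.2 V.
I_s = V_s/R = 6230.2/543000 = 0.011474 A.
I_p = I_s × N_s/N_p = 0.011474 × 9553/184 = 0.59570 A.
P = V_p I_p = 120 × 0.59570 = 71.5 W.

P ≈ 71.5 W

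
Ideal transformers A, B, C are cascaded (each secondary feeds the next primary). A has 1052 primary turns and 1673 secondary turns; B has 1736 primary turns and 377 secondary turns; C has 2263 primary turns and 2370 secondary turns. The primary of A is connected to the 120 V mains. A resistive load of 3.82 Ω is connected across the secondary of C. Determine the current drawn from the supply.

Secondary of A: V = 120.00 × 1673/1052 = 190.84 V.
Secondary of B: V = 190.84 × 377/1736 = 41.443 V.
Secondary of C: V = 41.443 × 2370/2263 = 43.403 V.
I_load = 43.403/3.82 = 11.362 A, so P_out = 43.403 × 11.362 = 493.14 W.
All ideal ⇒ P_in = P_out, so I_supply = 493.14/120 = 4.11 A.

I_supply ≈ 4.11 A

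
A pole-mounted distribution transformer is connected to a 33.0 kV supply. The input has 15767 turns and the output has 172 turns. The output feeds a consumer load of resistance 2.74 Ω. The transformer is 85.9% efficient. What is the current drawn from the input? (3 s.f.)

I_in ≈ 1.67 A

V_out = 33000 × 172/15767 = 359.99 V.
I_out = V_out/R = 359.99/2.74 = 131.38 A.
P_out = V_out I_out = 359.99 × 131.38 = 47297 W.
P_in = P_out/η = 47297/0.859 = 55061 W.
I_in = P_in/V_in = 55061/33000 = 1.67 A.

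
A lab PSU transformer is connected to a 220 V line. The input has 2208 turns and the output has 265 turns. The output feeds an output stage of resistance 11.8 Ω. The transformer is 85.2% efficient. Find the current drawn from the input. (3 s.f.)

I_in ≈ 0.315 A

V_out = 220 × 265/2208 = 26.404 V.
I_out = V_out/R = 26.404/11.8 = 2.2376 A.
P_out = V_out I_out = 26.404 × 2.2376 = 59.082 W.
P_in = P_out/η = 59.082/0.852 = 69.345 W.
I_in = P_in/V_in = 69.345/220 = 0.315 A.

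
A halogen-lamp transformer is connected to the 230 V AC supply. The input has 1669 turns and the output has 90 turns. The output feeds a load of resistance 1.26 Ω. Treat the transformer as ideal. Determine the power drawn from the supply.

V_out = V_in × N_out/N_in = 230 × 90/1669 = 12.403 V.
I_out = V_out/R = 12.403/1.26 = 9.8434 A.
I_in = I_out × N_out/N_in = 9.8434 × 90/1669 = 0.53080 A.
P = V_in I_in = 230 × 0.53080 = 122 W.

P ≈ 122 W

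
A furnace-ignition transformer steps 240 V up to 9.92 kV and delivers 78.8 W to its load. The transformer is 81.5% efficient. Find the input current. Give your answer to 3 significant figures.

P_in = P_out/η = 78.8/0.815 = 96.687 W.
I_in = P_in/V_in = 96.687/240 = 0.403 A.

I_in ≈ 0.403 A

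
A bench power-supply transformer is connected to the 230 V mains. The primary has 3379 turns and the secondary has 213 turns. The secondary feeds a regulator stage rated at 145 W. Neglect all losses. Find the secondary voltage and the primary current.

V_s ≈ 14.5 V, I_p ≈ 0.630 A

V_s = V_p × N_s/N_p = 230 × 213/3379 = 14.498 V.
I_s = P/V_s = 145/14.498 = 10.001 A.
I_p = I_s × N_s/N_p = 10.001 × 213/3379 = 0.630 A.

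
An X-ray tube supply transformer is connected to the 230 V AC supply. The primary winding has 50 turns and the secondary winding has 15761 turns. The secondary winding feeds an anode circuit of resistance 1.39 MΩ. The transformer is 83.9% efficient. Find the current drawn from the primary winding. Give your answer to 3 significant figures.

I_p ≈ 19.6 A

V_s = 230 × 15761/50 = 72501 V.
I_s = V_s/R = 72501/(1.39×10^6) = 0.052159 A.
P_out = V_s I_s = 72501 × 0.052159 = 3781.5 W.
P_in = P_out/η = 3781.5/0.839 = 4507.2 W.
I_p = P_in/V_p = 4507.2/230 = 19.6 A.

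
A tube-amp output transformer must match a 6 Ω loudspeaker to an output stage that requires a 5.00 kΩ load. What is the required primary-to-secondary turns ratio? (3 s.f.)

Z_p/Z_s = (N_p/N_s)², so N_p/N_s = √(5000/6) = √833 = 28.9.

N_p/N_s ≈ 28.9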